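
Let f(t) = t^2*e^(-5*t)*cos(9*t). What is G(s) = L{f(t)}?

G(s) = 2*(s + 5)*(s^2 + 10*s - 218)/(s^2 + 10*s + 106)^3

L{cos(9t)} = s/(s^2 + 81).
Multiplying by e^(-5t) shifts s → s + 5, so L{e^(-5*t)*cos(9*t)} = (s + 5)/((s + 5)^2 + 81).
Then apply L{t^2·g(t)} = (-1)^2 d^2/ds^2[H(s)] with H(s) = (s + 5)/((s + 5)^2 + 81):
differentiating 2 times and applying the sign gives 2*(s + 5)*(s^2 + 10*s - 218)/(s^2 + 10*s + 106)^3.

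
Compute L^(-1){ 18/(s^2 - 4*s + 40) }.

Rewrite the denominator: s^2 - 4*s + 40 = (s - 2)^2 + 36.
The form in (s - 2) signals a first-shifting-theorem factor e^(2t).
Since L{sin(6t)} = 6/(s^2 + 36), the inverse is e^(2*t)*sin(6*t), scaled by 3.

3*exp(2*t)*sin(6*t)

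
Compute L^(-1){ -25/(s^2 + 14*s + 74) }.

Rewrite the denominator: s^2 + 14*s + 74 = (s + 7)^2 + 25.
The form in (s + 7) signals a first-shifting-theorem factor e^(-7t).
Since L{sin(5t)} = 5/(s^2 + 25), the inverse is e^(-7*t)*sin(5*t), scaled by -5.

-5*exp(-7*t)*sin(5*t)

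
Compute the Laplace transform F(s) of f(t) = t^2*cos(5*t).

L{cos(5t)} = s/(s^2 + 25).
Then apply L{t^2·g(t)} = (-1)^2 d^2/ds^2[G(s)] with G(s) = s/(s^2 + 25):
differentiating 2 times and applying the sign gives 2*s*(s^2 - 75)/(s^2 + 25)^3.

F(s) = 2*s*(s^2 - 75)/(s^2 + 25)^3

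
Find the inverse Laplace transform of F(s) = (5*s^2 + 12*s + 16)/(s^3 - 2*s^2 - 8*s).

Factor the denominator: s^3 - 2*s^2 - 8*s = s*(s - 4)*(s + 2).
Partial fraction decomposition gives [1/(s + 2)] + [-2/s] + [6/(s - 4)].
Invert each term: 1/(s + 2) ↔ e^(-2t); -2/(s - 0) ↔ -2e^(0t); 6/(s - 4) ↔ 6e^(4t).

6*exp(4*t) - 2 + exp(-2*t)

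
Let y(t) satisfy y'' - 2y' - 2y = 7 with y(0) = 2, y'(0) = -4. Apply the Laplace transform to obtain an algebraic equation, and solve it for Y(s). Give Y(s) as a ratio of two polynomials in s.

Y(s) = (2*s^2 - 8*s + 7)/(s^3 - 2*s^2 - 2*s)

Take the Laplace transform of both sides.
With L{y''} = s^2 Y - s·y(0) - y'(0) and L{y'} = sY - y(0), with y(0) = 2, y'(0) = -4: the LHS transforms to (s^2 - 2*s - 2)Y - (2*s - 8).
The right side is L{7} = 7/s.
So (s^2 - 2*s - 2)Y = 7/s + (2*s - 8).
Isolate Y and clear denominators.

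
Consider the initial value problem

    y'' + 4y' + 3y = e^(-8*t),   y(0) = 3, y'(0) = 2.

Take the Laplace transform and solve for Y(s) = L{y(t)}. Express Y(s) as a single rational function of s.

Apply the Laplace transform to the equation.
With L{y''} = s^2 Y - s·y(0) - y'(0) and L{y'} = sY - y(0), with y(0) = 3, y'(0) = 2: the LHS transforms to (s^2 + 4*s + 3)Y - (3*s + 14).
The right side is L{e^(-8*t)} = 1/(s + 8).
So (s^2 + 4*s + 3)Y = 1/(s + 8) + (3*s + 14).
Isolate Y and clear denominators.

Y(s) = (3*s^2 + 38*s + 113)/(s^3 + 12*s^2 + 35*s + 24)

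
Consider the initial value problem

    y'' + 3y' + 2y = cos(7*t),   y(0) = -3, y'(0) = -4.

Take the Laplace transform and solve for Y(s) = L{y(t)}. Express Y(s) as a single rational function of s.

Transform both sides with L{·}.
With L{y''} = s^2 Y - s·y(0) - y'(0) and L{y'} = sY - y(0), with y(0) = -3, y'(0) = -4: the LHS transforms to (s^2 + 3*s + 2)Y - (-3*s - 13).
The right side is L{cos(7*t)} = s/(s^2 + 49).
So (s^2 + 3*s + 2)Y = s/(s^2 + 49) + (-3*s - 13).
Divide through and combine into a single rational function.

Y(s) = (-3*s^3 - 13*s^2 - 146*s - 637)/(s^4 + 3*s^3 + 51*s^2 + 147*s + 98)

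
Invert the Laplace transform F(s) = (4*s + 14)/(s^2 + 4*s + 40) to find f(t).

f(t) = exp(-2*t)*sin(6*t) + 4*exp(-2*t)*cos(6*t)

Complete the square in the denominator: s^2 + 4*s + 40 = (s + 2)^2 + 6^2.
Split the numerator to match: 4*s + 14 = 4·(s + 2) + 1·6.
Invert each term: 4·(s + 2)/((s + 2)^2 + 36) ↔ 4e^(-2t)cos(6t); 1·6/((s + 2)^2 + 36) ↔ e^(-2t)sin(6t).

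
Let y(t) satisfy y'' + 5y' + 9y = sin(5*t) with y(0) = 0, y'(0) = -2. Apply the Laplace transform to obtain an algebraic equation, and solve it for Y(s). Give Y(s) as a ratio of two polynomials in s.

Y(s) = (-2*s^2 - 45)/(s^4 + 5*s^3 + 34*s^2 + 125*s + 225)

Transform both sides with L{·}.
Using L{y''} = s^2 Y - s·y(0) - y'(0) and L{y'} = sY - y(0), with y(0) = 0, y'(0) = -2, the left side becomes (s^2 + 5*s + 9)Y - (-2).
The right side is L{sin(5*t)} = 5/(s^2 + 25).
So (s^2 + 5*s + 9)Y = 5/(s^2 + 25) + (-2).
Divide through and combine into a single rational function.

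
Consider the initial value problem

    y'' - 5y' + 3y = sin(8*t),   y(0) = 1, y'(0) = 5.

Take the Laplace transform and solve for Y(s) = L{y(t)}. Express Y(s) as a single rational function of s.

Y(s) = (s^3 + 64*s + 8)/(s^4 - 5*s^3 + 67*s^2 - 320*s + 192)

Take the Laplace transform of both sides.
With L{y''} = s^2 Y - s·y(0) - y'(0) and L{y'} = sY - y(0), with y(0) = 1, y'(0) = 5: the LHS transforms to (s^2 - 5*s + 3)Y - (s).
The right side is L{sin(8*t)} = 8/(s^2 + 64).
So (s^2 - 5*s + 3)Y = 8/(s^2 + 64) + (s).
Solve for Y(s) and write it as one ratio of polynomials.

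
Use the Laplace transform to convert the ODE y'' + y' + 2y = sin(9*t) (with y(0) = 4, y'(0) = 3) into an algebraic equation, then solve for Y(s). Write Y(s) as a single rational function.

Transform both sides with L{·}.
Using L{y''} = s^2 Y - s·y(0) - y'(0) and L{y'} = sY - y(0), with y(0) = 4, y'(0) = 3, the left side becomes (s^2 + s + 2)Y - (4*s + 7).
The right side is L{sin(9*t)} = 9/(s^2 + 81).
So (s^2 + s + 2)Y = 9/(s^2 + 81) + (4*s + 7).
Divide through and combine into a single rational function.

Y(s) = (4*s^3 + 7*s^2 + 324*s + 576)/(s^4 + s^3 + 83*s^2 + 81*s + 162)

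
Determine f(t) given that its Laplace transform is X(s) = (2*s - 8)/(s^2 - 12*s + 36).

f(t) = 4*t*exp(6*t) + 2*exp(6*t)

Factor the denominator: s^2 - 12*s + 36 = (s - 6)^2.
Partial fraction decomposition gives [2/(s - 6)] + [4/(s - 6)^2].
Invert each term: 2/(s - 6) ↔ 2e^(6t); 4/(s - 6)^2 ↔ 4t·e^(6t).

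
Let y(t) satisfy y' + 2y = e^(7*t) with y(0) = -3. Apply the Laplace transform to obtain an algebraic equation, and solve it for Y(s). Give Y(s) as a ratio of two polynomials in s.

Laplace-transform each side.
The derivative rules (L{y'} = sY - y(0) = sY - (-3)) turn the left side into (s + 2)Y - (-3).
The right side is L{e^(7*t)} = 1/(s - 7).
So (s + 2)Y = 1/(s - 7) + (-3).
Divide through and combine into a single rational function.

Y(s) = (-3*s + 22)/(s^2 - 5*s - 14)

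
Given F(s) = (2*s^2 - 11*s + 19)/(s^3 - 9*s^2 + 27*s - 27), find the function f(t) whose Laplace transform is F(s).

Factor the denominator: s^3 - 9*s^2 + 27*s - 27 = (s - 3)^3.
Partial fraction decomposition gives [2/(s - 3)] + [(s - 3)^(-2)] + [4/(s - 3)^3].
Invert each term: 2/(s - 3) ↔ 2e^(3t); 1/(s - 3)^2 ↔ t·e^(3t); 4/(s - 3)^3 ↔ (2)t^2·e^(3t).

f(t) = 2*t^2*exp(3*t) + t*exp(3*t) + 2*exp(3*t)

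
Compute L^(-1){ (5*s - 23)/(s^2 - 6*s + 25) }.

-2*exp(3*t)*sin(4*t) + 5*exp(3*t)*cos(4*t)

Complete the square in the denominator: s^2 - 6*s + 25 = (s - 3)^2 + 4^2.
Split the numerator to match: 5*s - 23 = 5·(s - 3) - 2·4.
Invert each term: 5·(s - 3)/((s - 3)^2 + 16) ↔ 5e^(3t)cos(4t); -2·4/((s - 3)^2 + 16) ↔ -2e^(3t)sin(4t).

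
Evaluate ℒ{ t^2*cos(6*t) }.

L{cos(6t)} = s/(s^2 + 36).
Then apply L{t^2·g(t)} = (-1)^2 d^2/ds^2[G(s)] with G(s) = s/(s^2 + 36):
differentiating 2 times and applying the sign gives 2*s*(s^2 - 108)/(s^2 + 36)^3.

2*s*(s^2 - 108)/(s^2 + 36)^3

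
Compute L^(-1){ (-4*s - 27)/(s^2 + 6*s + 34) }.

Complete the square in the denominator: s^2 + 6*s + 34 = (s + 3)^2 + 5^2.
Split the numerator to match: -4*s - 27 = -4·(s + 3) - 3·5.
Invert each term: -4·(s + 3)/((s + 3)^2 + 25) ↔ -4e^(-3t)cos(5t); -3·5/((s + 3)^2 + 25) ↔ -3e^(-3t)sin(5t).

-3*exp(-3*t)*sin(5*t) - 4*exp(-3*t)*cos(5*t)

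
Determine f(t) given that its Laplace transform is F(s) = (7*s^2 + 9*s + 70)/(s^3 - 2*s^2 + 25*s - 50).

Factor the denominator: s^3 - 2*s^2 + 25*s - 50 = (s - 2)*(s^2 + 25).
Partial fraction decomposition gives [4/(s - 2)] + [3*s/(s^2 + 25)] + [15/(s^2 + 25)].
Invert each term: 4/(s - 2) ↔ 4e^(2t); 3·s/(s^2 + 25) ↔ 3cos(5t); 3·5/(s^2 + 25) ↔ 3sin(5t).

f(t) = 4*exp(2*t) + 3*sin(5*t) + 3*cos(5*t)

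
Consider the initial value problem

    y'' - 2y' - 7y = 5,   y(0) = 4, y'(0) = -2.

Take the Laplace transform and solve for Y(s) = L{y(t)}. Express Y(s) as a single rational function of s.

Transform both sides with L{·}.
The derivative rules (L{y''} = s^2 Y - s·y(0) - y'(0) and L{y'} = sY - y(0), with y(0) = 4, y'(0) = -2) turn the left side into (s^2 - 2*s - 7)Y - (4*s - 10).
The right side is L{5} = 5/s.
So (s^2 - 2*s - 7)Y = 5/s + (4*s - 10).
Divide through and combine into a single rational function.

Y(s) = (4*s^2 - 10*s + 5)/(s^3 - 2*s^2 - 7*s)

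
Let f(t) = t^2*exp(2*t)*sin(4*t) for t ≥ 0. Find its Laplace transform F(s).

L{sin(4t)} = 4/(s^2 + 16).
Multiplying by e^(2t) shifts s → s - 2, so L{exp(2*t)*sin(4*t)} = 4/((s - 2)^2 + 16).
Then apply L{t^2·g(t)} = (-1)^2 d^2/ds^2[G(s)] with G(s) = 4/((s - 2)^2 + 16):
differentiating 2 times and applying the sign gives 8*(3*s^2 - 12*s - 4)/(s^2 - 4*s + 20)^3.

F(s) = 8*(3*s^2 - 12*s - 4)/(s^2 - 4*s + 20)^3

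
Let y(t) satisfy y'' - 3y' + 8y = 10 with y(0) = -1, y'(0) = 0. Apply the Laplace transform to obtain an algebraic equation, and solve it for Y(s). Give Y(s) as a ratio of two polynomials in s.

Y(s) = (-s^2 + 3*s + 10)/(s^3 - 3*s^2 + 8*s)

Apply the Laplace transform to the equation.
The derivative rules (L{y''} = s^2 Y - s·y(0) - y'(0) and L{y'} = sY - y(0), with y(0) = -1, y'(0) = 0) turn the left side into (s^2 - 3*s + 8)Y - (-s + 3).
The right side is L{10} = 10/s.
So (s^2 - 3*s + 8)Y = 10/s + (-s + 3).
Solve for Y(s) and write it as one ratio of polynomials.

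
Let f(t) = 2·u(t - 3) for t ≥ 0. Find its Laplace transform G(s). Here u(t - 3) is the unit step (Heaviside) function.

By the second shifting theorem, L{u(t - c)·g(t - c)} = e^(-cs)·H(s) with c = 3 and H(s) = L{g(t)}.
L{2} = 2/s.

G(s) = 2*exp(-3*s)/s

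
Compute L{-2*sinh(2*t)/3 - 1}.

The transform is linear, so treat each term independently.
(-2/3)·[L{sinh(2t)} = 2/(s^2 - 4)]; L{-1} = -1/s.

-4/(3*(s^2 - 4)) - 1/s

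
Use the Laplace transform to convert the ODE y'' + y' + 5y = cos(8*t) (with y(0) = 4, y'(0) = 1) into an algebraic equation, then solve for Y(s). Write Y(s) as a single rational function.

Laplace-transform each side.
With L{y''} = s^2 Y - s·y(0) - y'(0) and L{y'} = sY - y(0), with y(0) = 4, y'(0) = 1: the LHS transforms to (s^2 + s + 5)Y - (4*s + 5).
The right side is L{cos(8*t)} = s/(s^2 + 64).
So (s^2 + s + 5)Y = s/(s^2 + 64) + (4*s + 5).
Solve for Y(s) and write it as one ratio of polynomials.

Y(s) = (4*s^3 + 5*s^2 + 257*s + 320)/(s^4 + s^3 + 69*s^2 + 64*s + 320)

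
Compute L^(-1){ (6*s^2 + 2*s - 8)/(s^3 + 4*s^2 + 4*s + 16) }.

-3*sin(2*t) + 2*cos(2*t) + 4*exp(-4*t)

Factor the denominator: s^3 + 4*s^2 + 4*s + 16 = (s + 4)*(s^2 + 4).
Partial fraction decomposition gives [4/(s + 4)] + [2*s/(s^2 + 4)] + [-6/(s^2 + 4)].
Invert each term: 4/(s + 4) ↔ 4e^(-4t); 2·s/(s^2 + 4) ↔ 2cos(2t); -3·2/(s^2 + 4) ↔ -3sin(2t).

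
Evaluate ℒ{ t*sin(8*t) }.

16*s/(s^2 + 64)^2

L{sin(8t)} = 8/(s^2 + 64).
Then apply L{t·g(t)} = -d/ds[G(s)] with G(s) = 8/(s^2 + 64):
differentiating 1 time and applying the sign gives 16*s/(s^2 + 64)^2.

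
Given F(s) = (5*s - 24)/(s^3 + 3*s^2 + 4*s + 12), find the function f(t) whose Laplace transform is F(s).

Factor the denominator: s^3 + 3*s^2 + 4*s + 12 = (s + 3)*(s^2 + 4).
Partial fraction decomposition gives [-3/(s + 3)] + [3*s/(s^2 + 4)] + [-4/(s^2 + 4)].
Invert each term: -3/(s + 3) ↔ -3e^(-3t); 3·s/(s^2 + 4) ↔ 3cos(2t); -2·2/(s^2 + 4) ↔ -2sin(2t).

f(t) = -2*sin(2*t) + 3*cos(2*t) - 3*exp(-3*t)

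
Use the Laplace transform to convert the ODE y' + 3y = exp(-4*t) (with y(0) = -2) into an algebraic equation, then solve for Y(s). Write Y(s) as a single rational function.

Y(s) = (-2*s - 7)/(s^2 + 7*s + 12)

Laplace-transform each side.
Using L{y'} = sY - y(0) = sY - (-2), the left side becomes (s + 3)Y - (-2).
The right side is L{exp(-4*t)} = 1/(s + 4).
So (s + 3)Y = 1/(s + 4) + (-2).
Isolate Y and clear denominators.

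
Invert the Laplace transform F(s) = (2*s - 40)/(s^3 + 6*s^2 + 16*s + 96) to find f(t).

Factor the denominator: s^3 + 6*s^2 + 16*s + 96 = (s + 6)*(s^2 + 16).
Partial fraction decomposition gives [-1/(s + 6)] + [s/(s^2 + 16)] + [-4/(s^2 + 16)].
Invert each term: -1/(s + 6) ↔ -e^(-6t); 1·s/(s^2 + 16) ↔ cos(4t); -1·4/(s^2 + 16) ↔ -sin(4t).

f(t) = -sin(4*t) + cos(4*t) - exp(-6*t)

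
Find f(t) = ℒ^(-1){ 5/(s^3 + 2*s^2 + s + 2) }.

Factor the denominator: s^3 + 2*s^2 + s + 2 = (s + 2)*(s^2 + 1).
Partial fraction decomposition gives [1/(s + 2)] + [-s/(s^2 + 1)] + [2/(s^2 + 1)].
Invert each term: 1/(s + 2) ↔ e^(-2t); -1·s/(s^2 + 1) ↔ -cos(t); 2·1/(s^2 + 1) ↔ 2sin(t).

f(t) = 2*sin(t) - cos(t) + exp(-2*t)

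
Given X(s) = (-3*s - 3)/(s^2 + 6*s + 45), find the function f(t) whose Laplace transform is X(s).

f(t) = exp(-3*t)*sin(6*t) - 3*exp(-3*t)*cos(6*t)

Complete the square in the denominator: s^2 + 6*s + 45 = (s + 3)^2 + 6^2.
Split the numerator to match: -3*s - 3 = -3·(s + 3) + 1·6.
Invert each term: -3·(s + 3)/((s + 3)^2 + 36) ↔ -3e^(-3t)cos(6t); 1·6/((s + 3)^2 + 36) ↔ e^(-3t)sin(6t).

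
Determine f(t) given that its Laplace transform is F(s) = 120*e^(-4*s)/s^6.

f(t) = Heaviside(t - 4)*((t - 4)^5)

The factor e^(-4s) signals a time shift by c = 4 (second shifting theorem).
L{t^5} = 5!/s^6 = 120/s^6, so L^-1{120/s^6} = t^5.
Hence the inverse is u(t - 4) times that function evaluated at t - 4.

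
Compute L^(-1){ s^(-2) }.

t

Since L{t} = 1!/s^2 = 1/s^2, the inverse is t.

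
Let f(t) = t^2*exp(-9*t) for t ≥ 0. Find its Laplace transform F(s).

F(s) = 2/(s + 9)^3

L{e^(-9t)} = 1/(s + 9).
Then apply L{t^2·g(t)} = (-1)^2 d^2/ds^2[G(s)] with G(s) = 1/(s + 9):
differentiating 2 times and applying the sign gives 2/(s + 9)^3.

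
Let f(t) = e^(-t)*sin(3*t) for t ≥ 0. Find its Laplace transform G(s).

G(s) = 3/((s + 1)^2 + 9)

L{sin(3t)} = 3/(s^2 + 9).
By the first shifting theorem, multiplying by e^(-t) replaces s with s + 1.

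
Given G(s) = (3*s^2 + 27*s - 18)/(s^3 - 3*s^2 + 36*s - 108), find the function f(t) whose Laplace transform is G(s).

f(t) = 2*exp(3*t) + 5*sin(6*t) + cos(6*t)

Factor the denominator: s^3 - 3*s^2 + 36*s - 108 = (s - 3)*(s^2 + 36).
Partial fraction decomposition gives [2/(s - 3)] + [s/(s^2 + 36)] + [30/(s^2 + 36)].
Invert each term: 2/(s - 3) ↔ 2e^(3t); 1·s/(s^2 + 36) ↔ cos(6t); 5·6/(s^2 + 36) ↔ 5sin(6t).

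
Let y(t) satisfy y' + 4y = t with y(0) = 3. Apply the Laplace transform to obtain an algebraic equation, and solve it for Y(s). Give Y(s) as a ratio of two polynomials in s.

Y(s) = (3*s^2 + 1)/(s^3 + 4*s^2)

Transform both sides with L{·}.
The derivative rules (L{y'} = sY - y(0) = sY - 3) turn the left side into (s + 4)Y - (3).
The right side is L{t} = s^(-2).
So (s + 4)Y = s^(-2) + (3).
Solve for Y(s) and write it as one ratio of polynomials.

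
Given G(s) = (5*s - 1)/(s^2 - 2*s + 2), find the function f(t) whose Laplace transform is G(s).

Complete the square in the denominator: s^2 - 2*s + 2 = (s - 1)^2 + 1^2.
Split the numerator to match: 5*s - 1 = 5·(s - 1) + 4·1.
Invert each term: 5·(s - 1)/((s - 1)^2 + 1) ↔ 5e^(t)cos(t); 4·1/((s - 1)^2 + 1) ↔ 4e^(t)sin(t).

f(t) = 4*exp(t)*sin(t) + 5*exp(t)*cos(t)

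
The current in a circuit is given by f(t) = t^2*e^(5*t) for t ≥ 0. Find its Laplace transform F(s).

L{e^(5t)} = 1/(s - 5).
Then apply L{t^2·g(t)} = (-1)^2 d^2/ds^2[G(s)] with G(s) = 1/(s - 5):
differentiating 2 times and applying the sign gives 2/(s - 5)^3.

F(s) = 2/(s - 5)^3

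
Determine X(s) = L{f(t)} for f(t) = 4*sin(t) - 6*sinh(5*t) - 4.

Apply the Laplace transform termwise.
(4)·[L{sin(t)} = 1/(s^2 + 1)]; L{-4} = -4/s; (-6)·[L{sinh(5t)} = 5/(s^2 - 25)].

X(s) = 4/(s^2 + 1) - 30/(s^2 - 25) - 4/s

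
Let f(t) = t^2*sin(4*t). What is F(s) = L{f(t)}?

F(s) = 8*(3*s^2 - 16)/(s^2 + 16)^3

L{sin(4t)} = 4/(s^2 + 16).
Then apply L{t^2·g(t)} = (-1)^2 d^2/ds^2[G(s)] with G(s) = 4/(s^2 + 16):
differentiating 2 times and applying the sign gives 8*(3*s^2 - 16)/(s^2 + 16)^3.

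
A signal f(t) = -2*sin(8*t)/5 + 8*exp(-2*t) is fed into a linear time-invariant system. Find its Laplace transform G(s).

The transform is linear, so treat each term independently.
(-2/5)·[L{sin(8t)} = 8/(s^2 + 64)]; (8)·[L{e^(-2t)} = 1/(s + 2)].

G(s) = -16/(5*(s^2 + 64)) + 8/(s + 2)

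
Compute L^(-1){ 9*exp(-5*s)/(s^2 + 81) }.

The factor e^(-5s) signals a time shift by c = 5 (second shifting theorem).
L{sin(9t)} = 9/(s^2 + 81), so L^-1{9/(s^2 + 81)} = sin(9*t).
Hence the inverse is u(t - 5) times that function evaluated at t - 5.

Heaviside(t - 5)*(sin(9*t - 45))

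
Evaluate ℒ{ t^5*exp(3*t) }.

120/(s - 3)^6

L{t^5} = 5!/s^6 = 120/s^6.
By the first shifting theorem, multiplying by e^(3t) replaces s with s - 3.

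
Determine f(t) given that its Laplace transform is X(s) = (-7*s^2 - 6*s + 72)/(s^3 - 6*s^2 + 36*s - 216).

f(t) = -3*exp(6*t) - 5*sin(6*t) - 4*cos(6*t)

Factor the denominator: s^3 - 6*s^2 + 36*s - 216 = (s - 6)*(s^2 + 36).
Partial fraction decomposition gives [-3/(s - 6)] + [-4*s/(s^2 + 36)] + [-30/(s^2 + 36)].
Invert each term: -3/(s - 6) ↔ -3e^(6t); -4·s/(s^2 + 36) ↔ -4cos(6t); -5·6/(s^2 + 36) ↔ -5sin(6t).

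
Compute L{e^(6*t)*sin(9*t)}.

L{sin(9t)} = 9/(s^2 + 81).
By the first shifting theorem, multiplying by e^(6t) replaces s with s - 6.

9/((s - 6)^2 + 81)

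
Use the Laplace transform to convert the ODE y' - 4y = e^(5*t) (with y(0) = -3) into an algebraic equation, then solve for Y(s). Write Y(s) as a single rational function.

Y(s) = (-3*s + 16)/(s^2 - 9*s + 20)

Laplace-transform each side.
With L{y'} = sY - y(0) = sY - (-3): the LHS transforms to (s - 4)Y - (-3).
The right side is L{e^(5*t)} = 1/(s - 5).
So (s - 4)Y = 1/(s - 5) + (-3).
Divide through and combine into a single rational function.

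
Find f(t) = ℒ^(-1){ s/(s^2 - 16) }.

Since L{cosh(4t)} = s/(s^2 - 16), the inverse is cosh(4*t).

f(t) = cosh(4*t)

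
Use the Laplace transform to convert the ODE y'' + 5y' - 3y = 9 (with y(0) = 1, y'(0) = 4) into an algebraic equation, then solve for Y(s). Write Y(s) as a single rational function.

Apply the Laplace transform to the equation.
The derivative rules (L{y''} = s^2 Y - s·y(0) - y'(0) and L{y'} = sY - y(0), with y(0) = 1, y'(0) = 4) turn the left side into (s^2 + 5*s - 3)Y - (s + 9).
The right side is L{9} = 9/s.
So (s^2 + 5*s - 3)Y = 9/s + (s + 9).
Solve for Y(s) and write it as one ratio of polynomials.

Y(s) = (s^2 + 9*s + 9)/(s^3 + 5*s^2 - 3*s)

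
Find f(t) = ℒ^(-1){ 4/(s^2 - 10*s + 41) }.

Rewrite the denominator: s^2 - 10*s + 41 = (s - 5)^2 + 16.
The form in (s - 5) signals a first-shifting-theorem factor e^(5t).
Since L{sin(4t)} = 4/(s^2 + 16), the inverse is e^(5*t)*sin(4*t).

f(t) = exp(5*t)*sin(4*t)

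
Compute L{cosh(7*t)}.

L{cosh(7t)} = s/(s^2 - 49).

s/(s^2 - 49)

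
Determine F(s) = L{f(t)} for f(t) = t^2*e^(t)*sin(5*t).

F(s) = 10*(3*s^2 - 6*s - 22)/(s^2 - 2*s + 26)^3

L{sin(5t)} = 5/(s^2 + 25).
Multiplying by e^(t) shifts s → s - 1, so L{e^(t)*sin(5*t)} = 5/((s - 1)^2 + 25).
Then apply L{t^2·g(t)} = (-1)^2 d^2/ds^2[G(s)] with G(s) = 5/((s - 1)^2 + 25):
differentiating 2 times and applying the sign gives 10*(3*s^2 - 6*s - 22)/(s^2 - 2*s + 26)^3.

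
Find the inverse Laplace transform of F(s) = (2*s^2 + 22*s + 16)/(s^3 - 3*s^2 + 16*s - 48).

Factor the denominator: s^3 - 3*s^2 + 16*s - 48 = (s - 3)*(s^2 + 16).
Partial fraction decomposition gives [4/(s - 3)] + [-2*s/(s^2 + 16)] + [16/(s^2 + 16)].
Invert each term: 4/(s - 3) ↔ 4e^(3t); -2·s/(s^2 + 16) ↔ -2cos(4t); 4·4/(s^2 + 16) ↔ 4sin(4t).

4*exp(3*t) + 4*sin(4*t) - 2*cos(4*t)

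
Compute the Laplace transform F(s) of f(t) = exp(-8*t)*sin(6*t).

F(s) = 6/((s + 8)^2 + 36)

L{sin(6t)} = 6/(s^2 + 36).
By the first shifting theorem, multiplying by e^(-8t) replaces s with s + 8.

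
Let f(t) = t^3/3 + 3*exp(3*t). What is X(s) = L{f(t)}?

X(s) = 3/(s - 3) + 2/s^4

Apply the Laplace transform termwise.
(1/3)·[L{t^3} = 3!/s^4 = 6/s^4]; (3)·[L{e^(3t)} = 1/(s - 3)].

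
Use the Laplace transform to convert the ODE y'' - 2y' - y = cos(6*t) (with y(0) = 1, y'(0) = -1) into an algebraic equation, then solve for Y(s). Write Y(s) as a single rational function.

Y(s) = (s^3 - 3*s^2 + 37*s - 108)/(s^4 - 2*s^3 + 35*s^2 - 72*s - 36)

Apply the Laplace transform to the equation.
Using L{y''} = s^2 Y - s·y(0) - y'(0) and L{y'} = sY - y(0), with y(0) = 1, y'(0) = -1, the left side becomes (s^2 - 2*s - 1)Y - (s - 3).
The right side is L{cos(6*t)} = s/(s^2 + 36).
So (s^2 - 2*s - 1)Y = s/(s^2 + 36) + (s - 3).
Solve for Y(s) and write it as one ratio of polynomials.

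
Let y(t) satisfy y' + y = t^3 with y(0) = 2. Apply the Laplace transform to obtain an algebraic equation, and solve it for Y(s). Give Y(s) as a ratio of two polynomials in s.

Y(s) = (2*s^4 + 6)/(s^5 + s^4)

Transform both sides with L{·}.
With L{y'} = sY - y(0) = sY - 2: the LHS transforms to (s + 1)Y - (2).
The right side is L{t^3} = 6/s^4.
So (s + 1)Y = 6/s^4 + (2).
Isolate Y and clear denominators.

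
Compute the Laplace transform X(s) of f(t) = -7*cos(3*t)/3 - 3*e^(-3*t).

X(s) = -7*s/(3*(s^2 + 9)) - 3/(s + 3)

Apply the Laplace transform termwise.
(-3)·[L{e^(-3t)} = 1/(s + 3)]; (-7/3)·[L{cos(3t)} = s/(s^2 + 9)].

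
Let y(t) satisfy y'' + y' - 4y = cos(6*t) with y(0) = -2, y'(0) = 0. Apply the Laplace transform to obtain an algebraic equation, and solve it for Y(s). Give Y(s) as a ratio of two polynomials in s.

Y(s) = (-2*s^3 - 2*s^2 - 71*s - 72)/(s^4 + s^3 + 32*s^2 + 36*s - 144)

Transform both sides with L{·}.
Using L{y''} = s^2 Y - s·y(0) - y'(0) and L{y'} = sY - y(0), with y(0) = -2, y'(0) = 0, the left side becomes (s^2 + s - 4)Y - (-2*s - 2).
The right side is L{cos(6*t)} = s/(s^2 + 36).
So (s^2 + s - 4)Y = s/(s^2 + 36) + (-2*s - 2).
Divide through and combine into a single rational function.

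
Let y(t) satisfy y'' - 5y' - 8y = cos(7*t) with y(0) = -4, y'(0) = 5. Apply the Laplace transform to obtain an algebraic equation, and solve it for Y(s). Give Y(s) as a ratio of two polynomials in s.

Y(s) = (-4*s^3 + 25*s^2 - 195*s + 1225)/(s^4 - 5*s^3 + 41*s^2 - 245*s - 392)

Laplace-transform each side.
Using L{y''} = s^2 Y - s·y(0) - y'(0) and L{y'} = sY - y(0), with y(0) = -4, y'(0) = 5, the left side becomes (s^2 - 5*s - 8)Y - (-4*s + 25).
The right side is L{cos(7*t)} = s/(s^2 + 49).
So (s^2 - 5*s - 8)Y = s/(s^2 + 49) + (-4*s + 25).
Solve for Y(s) and write it as one ratio of polynomials.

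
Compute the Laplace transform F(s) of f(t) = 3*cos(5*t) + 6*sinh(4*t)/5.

By linearity of the Laplace transform, transform each term separately.
(6/5)·[L{sinh(4t)} = 4/(s^2 - 16)]; (3)·[L{cos(5t)} = s/(s^2 + 25)].

F(s) = 3*s/(s^2 + 25) + 24/(5*(s^2 - 16))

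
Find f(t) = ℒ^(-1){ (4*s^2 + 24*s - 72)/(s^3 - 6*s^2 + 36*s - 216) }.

Factor the denominator: s^3 - 6*s^2 + 36*s - 216 = (s - 6)*(s^2 + 36).
Partial fraction decomposition gives [3/(s - 6)] + [s/(s^2 + 36)] + [30/(s^2 + 36)].
Invert each term: 3/(s - 6) ↔ 3e^(6t); 1·s/(s^2 + 36) ↔ cos(6t); 5·6/(s^2 + 36) ↔ 5sin(6t).

f(t) = 3*exp(6*t) + 5*sin(6*t) + cos(6*t)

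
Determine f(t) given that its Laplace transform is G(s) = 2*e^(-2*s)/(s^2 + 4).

The factor e^(-2s) signals a time shift by c = 2 (second shifting theorem).
L{sin(2t)} = 2/(s^2 + 4), so L^-1{2/(s^2 + 4)} = sin(2*t).
Hence the inverse is u(t - 2) times that function evaluated at t - 2.

f(t) = Heaviside(t - 2)*(sin(2*t - 4))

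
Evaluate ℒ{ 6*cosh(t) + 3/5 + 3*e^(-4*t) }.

6*s/(s^2 - 1) + 3/(s + 4) + 3/(5*s)

The transform is linear, so treat each term independently.
(3)·[L{e^(-4t)} = 1/(s + 4)]; (6)·[L{cosh(t)} = s/(s^2 - 1)]; L{3/5} = (3/5)/s.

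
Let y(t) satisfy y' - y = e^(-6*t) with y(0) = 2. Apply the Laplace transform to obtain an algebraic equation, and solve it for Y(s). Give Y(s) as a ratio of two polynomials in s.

Laplace-transform each side.
With L{y'} = sY - y(0) = sY - 2: the LHS transforms to (s - 1)Y - (2).
The right side is L{e^(-6*t)} = 1/(s + 6).
So (s - 1)Y = 1/(s + 6) + (2).
Isolate Y and clear denominators.

Y(s) = (2*s + 13)/(s^2 + 5*s - 6)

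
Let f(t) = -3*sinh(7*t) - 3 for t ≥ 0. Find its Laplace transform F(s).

F(s) = -21/(s^2 - 49) - 3/s

The transform is linear, so treat each term independently.
L{-3} = -3/s; (-3)·[L{sinh(7t)} = 7/(s^2 - 49)].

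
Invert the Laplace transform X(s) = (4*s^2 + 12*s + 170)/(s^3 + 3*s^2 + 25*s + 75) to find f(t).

Factor the denominator: s^3 + 3*s^2 + 25*s + 75 = (s + 3)*(s^2 + 25).
Partial fraction decomposition gives [5/(s + 3)] + [-s/(s^2 + 25)] + [15/(s^2 + 25)].
Invert each term: 5/(s + 3) ↔ 5e^(-3t); -1·s/(s^2 + 25) ↔ -cos(5t); 3·5/(s^2 + 25) ↔ 3sin(5t).

f(t) = 3*sin(5*t) - cos(5*t) + 5*exp(-3*t)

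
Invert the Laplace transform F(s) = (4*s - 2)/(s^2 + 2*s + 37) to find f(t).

f(t) = -exp(-t)*sin(6*t) + 4*exp(-t)*cos(6*t)

Complete the square in the denominator: s^2 + 2*s + 37 = (s + 1)^2 + 6^2.
Split the numerator to match: 4*s - 2 = 4·(s + 1) - 1·6.
Invert each term: 4·(s + 1)/((s + 1)^2 + 36) ↔ 4e^(-t)cos(6t); -1·6/((s + 1)^2 + 36) ↔ -e^(-t)sin(6t).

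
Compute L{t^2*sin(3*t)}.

18*(s^2 - 3)/(s^2 + 9)^3

L{sin(3t)} = 3/(s^2 + 9).
Then apply L{t^2·g(t)} = (-1)^2 d^2/ds^2[G(s)] with G(s) = 3/(s^2 + 9):
differentiating 2 times and applying the sign gives 18*(s^2 - 3)/(s^2 + 9)^3.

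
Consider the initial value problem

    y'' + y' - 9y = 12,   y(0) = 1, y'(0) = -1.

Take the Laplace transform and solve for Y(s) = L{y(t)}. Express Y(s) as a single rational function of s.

Laplace-transform each side.
The derivative rules (L{y''} = s^2 Y - s·y(0) - y'(0) and L{y'} = sY - y(0), with y(0) = 1, y'(0) = -1) turn the left side into (s^2 + s - 9)Y - (s).
The right side is L{12} = 12/s.
So (s^2 + s - 9)Y = 12/s + (s).
Solve for Y(s) and write it as one ratio of polynomials.

Y(s) = (s^2 + 12)/(s^3 + s^2 - 9*s)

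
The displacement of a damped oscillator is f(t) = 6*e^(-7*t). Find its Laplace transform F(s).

L{6} = 6/s.
By the first shifting theorem, multiplying by e^(-7t) replaces s with s + 7.

F(s) = 6/(s + 7)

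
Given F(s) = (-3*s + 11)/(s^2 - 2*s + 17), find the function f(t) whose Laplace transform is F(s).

f(t) = 2*exp(t)*sin(4*t) - 3*exp(t)*cos(4*t)

Complete the square in the denominator: s^2 - 2*s + 17 = (s - 1)^2 + 4^2.
Split the numerator to match: -3*s + 11 = -3·(s - 1) + 2·4.
Invert each term: -3·(s - 1)/((s - 1)^2 + 16) ↔ -3e^(t)cos(4t); 2·4/((s - 1)^2 + 16) ↔ 2e^(t)sin(4t).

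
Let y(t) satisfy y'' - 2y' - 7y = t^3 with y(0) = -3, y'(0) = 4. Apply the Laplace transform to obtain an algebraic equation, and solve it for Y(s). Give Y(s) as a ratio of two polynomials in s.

Apply the Laplace transform to the equation.
Using L{y''} = s^2 Y - s·y(0) - y'(0) and L{y'} = sY - y(0), with y(0) = -3, y'(0) = 4, the left side becomes (s^2 - 2*s - 7)Y - (-3*s + 10).
The right side is L{t^3} = 6/s^4.
So (s^2 - 2*s - 7)Y = 6/s^4 + (-3*s + 10).
Divide through and combine into a single rational function.

Y(s) = (-3*s^5 + 10*s^4 + 6)/(s^6 - 2*s^5 - 7*s^4)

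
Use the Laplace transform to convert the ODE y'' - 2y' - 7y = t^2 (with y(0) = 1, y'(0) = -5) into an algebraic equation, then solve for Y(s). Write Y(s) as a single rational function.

Y(s) = (s^4 - 7*s^3 + 2)/(s^5 - 2*s^4 - 7*s^3)

Laplace-transform each side.
With L{y''} = s^2 Y - s·y(0) - y'(0) and L{y'} = sY - y(0), with y(0) = 1, y'(0) = -5: the LHS transforms to (s^2 - 2*s - 7)Y - (s - 7).
The right side is L{t^2} = 2/s^3.
So (s^2 - 2*s - 7)Y = 2/s^3 + (s - 7).
Isolate Y and clear denominators.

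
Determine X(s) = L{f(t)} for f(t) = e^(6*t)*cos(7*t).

X(s) = (s - 6)/((s - 6)^2 + 49)

L{cos(7t)} = s/(s^2 + 49).
By the first shifting theorem, multiplying by e^(6t) replaces s with s - 6.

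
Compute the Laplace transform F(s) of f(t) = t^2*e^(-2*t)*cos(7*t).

L{cos(7t)} = s/(s^2 + 49).
Multiplying by e^(-2t) shifts s → s + 2, so L{e^(-2*t)*cos(7*t)} = (s + 2)/((s + 2)^2 + 49).
Then apply L{t^2·g(t)} = (-1)^2 d^2/ds^2[G(s)] with G(s) = (s + 2)/((s + 2)^2 + 49):
differentiating 2 times and applying the sign gives 2*(s + 2)*(s^2 + 4*s - 143)/(s^2 + 4*s + 53)^3.

F(s) = 2*(s + 2)*(s^2 + 4*s - 143)/(s^2 + 4*s + 53)^3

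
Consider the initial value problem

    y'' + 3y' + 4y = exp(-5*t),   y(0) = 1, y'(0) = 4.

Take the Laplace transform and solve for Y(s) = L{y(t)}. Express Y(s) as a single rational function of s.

Take the Laplace transform of both sides.
With L{y''} = s^2 Y - s·y(0) - y'(0) and L{y'} = sY - y(0), with y(0) = 1, y'(0) = 4: the LHS transforms to (s^2 + 3*s + 4)Y - (s + 7).
The right side is L{exp(-5*t)} = 1/(s + 5).
So (s^2 + 3*s + 4)Y = 1/(s + 5) + (s + 7).
Solve for Y(s) and write it as one ratio of polynomials.

Y(s) = (s^2 + 12*s + 36)/(s^3 + 8*s^2 + 19*s + 20)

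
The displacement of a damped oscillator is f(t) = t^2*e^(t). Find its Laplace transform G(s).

G(s) = 2/(s - 1)^3

L{e^(t)} = 1/(s - 1).
Then apply L{t^2·g(t)} = (-1)^2 d^2/ds^2[H(s)] with H(s) = 1/(s - 1):
differentiating 2 times and applying the sign gives 2/(s - 1)^3.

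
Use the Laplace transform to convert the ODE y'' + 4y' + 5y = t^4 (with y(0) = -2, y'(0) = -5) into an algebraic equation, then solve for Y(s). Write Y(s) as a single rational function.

Y(s) = (-2*s^6 - 13*s^5 + 24)/(s^7 + 4*s^6 + 5*s^5)

Transform both sides with L{·}.
The derivative rules (L{y''} = s^2 Y - s·y(0) - y'(0) and L{y'} = sY - y(0), with y(0) = -2, y'(0) = -5) turn the left side into (s^2 + 4*s + 5)Y - (-2*s - 13).
The right side is L{t^4} = 24/s^5.
So (s^2 + 4*s + 5)Y = 24/s^5 + (-2*s - 13).
Isolate Y and clear denominators.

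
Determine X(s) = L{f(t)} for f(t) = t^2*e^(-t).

X(s) = 2/(s + 1)^3

L{e^(-t)} = 1/(s + 1).
Then apply L{t^2·g(t)} = (-1)^2 d^2/ds^2[G(s)] with G(s) = 1/(s + 1):
differentiating 2 times and applying the sign gives 2/(s + 1)^3.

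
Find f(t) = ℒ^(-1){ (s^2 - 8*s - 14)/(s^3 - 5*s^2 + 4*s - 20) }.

Factor the denominator: s^3 - 5*s^2 + 4*s - 20 = (s - 5)*(s^2 + 4).
Partial fraction decomposition gives [-1/(s - 5)] + [2*s/(s^2 + 4)] + [2/(s^2 + 4)].
Invert each term: -1/(s - 5) ↔ -e^(5t); 2·s/(s^2 + 4) ↔ 2cos(2t); 1·2/(s^2 + 4) ↔ sin(2t).

f(t) = -exp(5*t) + sin(2*t) + 2*cos(2*t)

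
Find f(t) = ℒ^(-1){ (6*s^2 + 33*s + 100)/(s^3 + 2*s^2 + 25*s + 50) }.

f(t) = 5*sin(5*t) + 4*cos(5*t) + 2*exp(-2*t)

Factor the denominator: s^3 + 2*s^2 + 25*s + 50 = (s + 2)*(s^2 + 25).
Partial fraction decomposition gives [2/(s + 2)] + [4*s/(s^2 + 25)] + [25/(s^2 + 25)].
Invert each term: 2/(s + 2) ↔ 2e^(-2t); 4·s/(s^2 + 25) ↔ 4cos(5t); 5·5/(s^2 + 25) ↔ 5sin(5t).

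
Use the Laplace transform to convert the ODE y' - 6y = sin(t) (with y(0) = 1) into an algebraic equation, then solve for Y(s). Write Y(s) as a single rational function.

Y(s) = (s^2 + 2)/(s^3 - 6*s^2 + s - 6)

Apply the Laplace transform to the equation.
With L{y'} = sY - y(0) = sY - 1: the LHS transforms to (s - 6)Y - (1).
The right side is L{sin(t)} = 1/(s^2 + 1).
So (s - 6)Y = 1/(s^2 + 1) + (1).
Divide through and combine into a single rational function.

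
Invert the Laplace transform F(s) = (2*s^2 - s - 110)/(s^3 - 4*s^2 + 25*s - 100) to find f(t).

f(t) = -2*exp(4*t) + 3*sin(5*t) + 4*cos(5*t)

Factor the denominator: s^3 - 4*s^2 + 25*s - 100 = (s - 4)*(s^2 + 25).
Partial fraction decomposition gives [-2/(s - 4)] + [4*s/(s^2 + 25)] + [15/(s^2 + 25)].
Invert each term: -2/(s - 4) ↔ -2e^(4t); 4·s/(s^2 + 25) ↔ 4cos(5t); 3·5/(s^2 + 25) ↔ 3sin(5t).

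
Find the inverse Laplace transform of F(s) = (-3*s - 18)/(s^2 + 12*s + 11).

-3*exp(-6*t)*cosh(5*t)

Rewrite the denominator: s^2 + 12*s + 11 = (s + 6)^2 - 25.
The form in (s + 6) signals a first-shifting-theorem factor e^(-6t).
Since L{cosh(5t)} = s/(s^2 - 25), the inverse is exp(-6*t)*cosh(5*t), scaled by -3.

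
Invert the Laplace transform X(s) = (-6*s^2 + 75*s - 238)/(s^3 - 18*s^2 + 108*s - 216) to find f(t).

Factor the denominator: s^3 - 18*s^2 + 108*s - 216 = (s - 6)^3.
Partial fraction decomposition gives [-6/(s - 6)] + [3/(s - 6)^2] + [-4/(s - 6)^3].
Invert each term: -6/(s - 6) ↔ -6e^(6t); 3/(s - 6)^2 ↔ 3t·e^(6t); -4/(s - 6)^3 ↔ (-2)t^2·e^(6t).

f(t) = -2*t^2*exp(6*t) + 3*t*exp(6*t) - 6*exp(6*t)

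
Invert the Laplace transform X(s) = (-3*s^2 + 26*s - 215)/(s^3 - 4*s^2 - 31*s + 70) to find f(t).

f(t) = -3*exp(7*t) + 5*exp(2*t) - 5*exp(-5*t)

Factor the denominator: s^3 - 4*s^2 - 31*s + 70 = (s - 7)*(s - 2)*(s + 5).
Partial fraction decomposition gives [5/(s - 2)] + [-5/(s + 5)] + [-3/(s - 7)].
Invert each term: 5/(s - 2) ↔ 5e^(2t); -5/(s + 5) ↔ -5e^(-5t); -3/(s - 7) ↔ -3e^(7t).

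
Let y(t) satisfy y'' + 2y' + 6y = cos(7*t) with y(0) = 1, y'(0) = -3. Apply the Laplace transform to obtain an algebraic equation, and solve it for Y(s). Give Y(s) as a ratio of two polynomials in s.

Laplace-transform each side.
The derivative rules (L{y''} = s^2 Y - s·y(0) - y'(0) and L{y'} = sY - y(0), with y(0) = 1, y'(0) = -3) turn the left side into (s^2 + 2*s + 6)Y - (s - 1).
The right side is L{cos(7*t)} = s/(s^2 + 49).
So (s^2 + 2*s + 6)Y = s/(s^2 + 49) + (s - 1).
Solve for Y(s) and write it as one ratio of polynomials.

Y(s) = (s^3 - s^2 + 50*s - 49)/(s^4 + 2*s^3 + 55*s^2 + 98*s + 294)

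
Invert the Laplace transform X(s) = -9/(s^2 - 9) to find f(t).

f(t) = -3*sinh(3*t)

Since L{sinh(3t)} = 3/(s^2 - 9), the inverse is sinh(3*t), scaled by -3.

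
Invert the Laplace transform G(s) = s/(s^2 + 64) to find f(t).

f(t) = cos(8*t)

Since L{cos(8t)} = s/(s^2 + 64), the inverse is cos(8*t).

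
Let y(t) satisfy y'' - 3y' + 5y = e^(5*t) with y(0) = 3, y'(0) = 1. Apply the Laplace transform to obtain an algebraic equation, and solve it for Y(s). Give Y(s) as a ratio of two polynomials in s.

Take the Laplace transform of both sides.
With L{y''} = s^2 Y - s·y(0) - y'(0) and L{y'} = sY - y(0), with y(0) = 3, y'(0) = 1: the LHS transforms to (s^2 - 3*s + 5)Y - (3*s - 8).
The right side is L{e^(5*t)} = 1/(s - 5).
So (s^2 - 3*s + 5)Y = 1/(s - 5) + (3*s - 8).
Solve for Y(s) and write it as one ratio of polynomials.

Y(s) = (3*s^2 - 23*s + 41)/(s^3 - 8*s^2 + 20*s - 25)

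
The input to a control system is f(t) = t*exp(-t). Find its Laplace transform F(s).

L{t} = 1!/s^2 = 1/s^2.
By the first shifting theorem, multiplying by e^(-t) replaces s with s + 1.

F(s) = (s + 1)^(-2)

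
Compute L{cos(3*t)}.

s/(s^2 + 9)

L{cos(3t)} = s/(s^2 + 9).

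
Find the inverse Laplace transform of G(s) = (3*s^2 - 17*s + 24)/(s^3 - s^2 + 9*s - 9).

exp(t) - 5*sin(3*t) + 2*cos(3*t)

Factor the denominator: s^3 - s^2 + 9*s - 9 = (s - 1)*(s^2 + 9).
Partial fraction decomposition gives [1/(s - 1)] + [2*s/(s^2 + 9)] + [-15/(s^2 + 9)].
Invert each term: 1/(s - 1) ↔ e^(t); 2·s/(s^2 + 9) ↔ 2cos(3t); -5·3/(s^2 + 9) ↔ -5sin(3t).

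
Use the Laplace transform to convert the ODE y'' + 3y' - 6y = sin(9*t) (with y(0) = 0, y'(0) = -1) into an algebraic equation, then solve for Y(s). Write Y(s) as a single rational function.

Y(s) = (-s^2 - 72)/(s^4 + 3*s^3 + 75*s^2 + 243*s - 486)

Apply the Laplace transform to the equation.
With L{y''} = s^2 Y - s·y(0) - y'(0) and L{y'} = sY - y(0), with y(0) = 0, y'(0) = -1: the LHS transforms to (s^2 + 3*s - 6)Y - (-1).
The right side is L{sin(9*t)} = 9/(s^2 + 81).
So (s^2 + 3*s - 6)Y = 9/(s^2 + 81) + (-1).
Solve for Y(s) and write it as one ratio of polynomials.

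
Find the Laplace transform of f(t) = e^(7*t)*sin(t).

L{sin(t)} = 1/(s^2 + 1).
By the first shifting theorem, multiplying by e^(7t) replaces s with s - 7.

1/((s - 7)^2 + 1)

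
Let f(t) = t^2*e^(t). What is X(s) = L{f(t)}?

X(s) = 2/(s - 1)^3

L{e^(t)} = 1/(s - 1).
Then apply L{t^2·g(t)} = (-1)^2 d^2/ds^2[G(s)] with G(s) = 1/(s - 1):
differentiating 2 times and applying the sign gives 2/(s - 1)^3.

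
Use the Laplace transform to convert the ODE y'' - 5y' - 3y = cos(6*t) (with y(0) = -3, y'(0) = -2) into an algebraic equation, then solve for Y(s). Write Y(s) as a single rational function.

Apply the Laplace transform to the equation.
The derivative rules (L{y''} = s^2 Y - s·y(0) - y'(0) and L{y'} = sY - y(0), with y(0) = -3, y'(0) = -2) turn the left side into (s^2 - 5*s - 3)Y - (-3*s + 13).
The right side is L{cos(6*t)} = s/(s^2 + 36).
So (s^2 - 5*s - 3)Y = s/(s^2 + 36) + (-3*s + 13).
Divide through and combine into a single rational function.

Y(s) = (-3*s^3 + 13*s^2 - 107*s + 468)/(s^4 - 5*s^3 + 33*s^2 - 180*s - 108)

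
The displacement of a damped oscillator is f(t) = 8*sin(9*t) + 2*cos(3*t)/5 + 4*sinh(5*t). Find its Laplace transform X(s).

The transform is linear, so treat each term independently.
(8)·[L{sin(9t)} = 9/(s^2 + 81)]; (2/5)·[L{cos(3t)} = s/(s^2 + 9)]; (4)·[L{sinh(5t)} = 5/(s^2 - 25)].

X(s) = 2*s/(5*(s^2 + 9)) + 72/(s^2 + 81) + 20/(s^2 - 25)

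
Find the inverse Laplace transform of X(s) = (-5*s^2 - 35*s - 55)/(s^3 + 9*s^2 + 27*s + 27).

5*t^2*exp(-3*t)/2 - 5*t*exp(-3*t) - 5*exp(-3*t)

Factor the denominator: s^3 + 9*s^2 + 27*s + 27 = (s + 3)^3.
Partial fraction decomposition gives [-5/(s + 3)] + [-5/(s + 3)^2] + [5/(s + 3)^3].
Invert each term: -5/(s + 3) ↔ -5e^(-3t); -5/(s + 3)^2 ↔ -5t·e^(-3t); 5/(s + 3)^3 ↔ (5/2)t^2·e^(-3t).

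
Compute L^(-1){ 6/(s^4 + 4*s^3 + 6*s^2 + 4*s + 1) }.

t^3*exp(-t)

Rewrite the denominator: s^4 + 4*s^3 + 6*s^2 + 4*s + 1 = (s + 1)^4.
The form in (s + 1) signals a first-shifting-theorem factor e^(-t).
Since L{t^3} = 3!/s^4 = 6/s^4, the inverse is t^3*exp(-t).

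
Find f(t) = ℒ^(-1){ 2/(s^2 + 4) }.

f(t) = sin(2*t)

Since L{sin(2t)} = 2/(s^2 + 4), the inverse is sin(2*t).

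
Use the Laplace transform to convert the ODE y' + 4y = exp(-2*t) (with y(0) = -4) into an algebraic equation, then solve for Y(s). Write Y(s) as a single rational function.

Y(s) = (-4*s - 7)/(s^2 + 6*s + 8)

Take the Laplace transform of both sides.
The derivative rules (L{y'} = sY - y(0) = sY - (-4)) turn the left side into (s + 4)Y - (-4).
The right side is L{exp(-2*t)} = 1/(s + 2).
So (s + 4)Y = 1/(s + 2) + (-4).
Isolate Y and clear denominators.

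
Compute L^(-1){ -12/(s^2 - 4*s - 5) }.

-4*exp(2*t)*sinh(3*t)

Rewrite the denominator: s^2 - 4*s - 5 = (s - 2)^2 - 9.
The form in (s - 2) signals a first-shifting-theorem factor e^(2t).
Since L{sinh(3t)} = 3/(s^2 - 9), the inverse is e^(2*t)*sinh(3*t), scaled by -4.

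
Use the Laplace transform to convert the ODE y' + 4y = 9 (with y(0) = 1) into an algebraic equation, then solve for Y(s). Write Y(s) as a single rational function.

Y(s) = (s + 9)/(s^2 + 4*s)

Take the Laplace transform of both sides.
With L{y'} = sY - y(0) = sY - 1: the LHS transforms to (s + 4)Y - (1).
The right side is L{9} = 9/s.
So (s + 4)Y = 9/s + (1).
Isolate Y and clear denominators.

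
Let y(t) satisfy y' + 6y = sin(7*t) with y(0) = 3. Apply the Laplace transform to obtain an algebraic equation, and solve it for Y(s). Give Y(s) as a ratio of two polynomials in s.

Y(s) = (3*s^2 + 154)/(s^3 + 6*s^2 + 49*s + 294)

Transform both sides with L{·}.
Using L{y'} = sY - y(0) = sY - 3, the left side becomes (s + 6)Y - (3).
The right side is L{sin(7*t)} = 7/(s^2 + 49).
So (s + 6)Y = 7/(s^2 + 49) + (3).
Divide through and combine into a single rational function.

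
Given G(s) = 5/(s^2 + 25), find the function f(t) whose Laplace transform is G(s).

f(t) = sin(5*t)

Since L{sin(5t)} = 5/(s^2 + 25), the inverse is sin(5*t).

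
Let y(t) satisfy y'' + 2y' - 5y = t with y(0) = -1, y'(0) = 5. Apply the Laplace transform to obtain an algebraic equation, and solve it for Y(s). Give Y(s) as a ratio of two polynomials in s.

Y(s) = (-s^3 + 3*s^2 + 1)/(s^4 + 2*s^3 - 5*s^2)

Transform both sides with L{·}.
Using L{y''} = s^2 Y - s·y(0) - y'(0) and L{y'} = sY - y(0), with y(0) = -1, y'(0) = 5, the left side becomes (s^2 + 2*s - 5)Y - (-s + 3).
The right side is L{t} = s^(-2).
So (s^2 + 2*s - 5)Y = s^(-2) + (-s + 3).
Isolate Y and clear denominators.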